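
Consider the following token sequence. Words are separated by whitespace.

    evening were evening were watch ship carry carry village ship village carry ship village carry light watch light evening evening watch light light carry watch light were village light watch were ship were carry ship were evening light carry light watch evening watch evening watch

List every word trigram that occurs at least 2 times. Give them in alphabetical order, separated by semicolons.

Trigram counts meeting the condition (at least 2 times):
  carry light watch: 2
  ship village carry: 2
  watch evening watch: 2

carry light watch; ship village carry; watch evening watch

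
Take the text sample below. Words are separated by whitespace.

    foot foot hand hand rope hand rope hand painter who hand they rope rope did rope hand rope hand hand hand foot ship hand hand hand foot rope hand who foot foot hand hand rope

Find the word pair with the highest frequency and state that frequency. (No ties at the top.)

"hand hand", 6 times

Bigram frequencies (highest first):
  hand hand: 6
  rope hand: 5
  hand rope: 4
  foot foot: 2
  foot hand: 2
  hand foot: 2
  … (13 more, each ≤ 1)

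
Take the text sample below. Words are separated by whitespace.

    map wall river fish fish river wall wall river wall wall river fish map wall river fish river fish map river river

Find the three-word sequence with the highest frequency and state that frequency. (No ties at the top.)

"wall river fish", 3 times

Trigram frequencies (highest first):
  wall river fish: 3
  map wall river: 2
  river wall wall: 2
  wall wall river: 2
  river fish map: 2
  river fish fish: 1
  … (8 more, each ≤ 1)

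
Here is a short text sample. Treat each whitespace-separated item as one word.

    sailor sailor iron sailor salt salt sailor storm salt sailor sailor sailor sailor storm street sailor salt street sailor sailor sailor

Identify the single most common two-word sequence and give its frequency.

"sailor sailor", 6 times

Bigram frequencies (highest first):
  sailor sailor: 6
  sailor salt: 2
  salt sailor: 2
  sailor storm: 2
  street sailor: 2
  sailor iron: 1
  … (5 more, each ≤ 1)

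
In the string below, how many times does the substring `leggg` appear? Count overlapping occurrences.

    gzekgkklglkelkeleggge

Sliding a length-5 window over the 21 characters (17 positions):
  position 16–20: leggg

1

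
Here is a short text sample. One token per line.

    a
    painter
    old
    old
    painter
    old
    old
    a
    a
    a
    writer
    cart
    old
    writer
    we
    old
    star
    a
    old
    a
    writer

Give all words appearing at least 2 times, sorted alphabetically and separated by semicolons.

Unigram counts meeting the condition (at least 2 times):
  a: 6
  old: 7
  painter: 2
  writer: 3

a; old; painter; writer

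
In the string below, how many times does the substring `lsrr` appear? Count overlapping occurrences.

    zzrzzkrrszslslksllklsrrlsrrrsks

2

Sliding a length-4 window over the 31 characters (28 positions):
  position 20–23: lsrr
  position 24–27: lsrr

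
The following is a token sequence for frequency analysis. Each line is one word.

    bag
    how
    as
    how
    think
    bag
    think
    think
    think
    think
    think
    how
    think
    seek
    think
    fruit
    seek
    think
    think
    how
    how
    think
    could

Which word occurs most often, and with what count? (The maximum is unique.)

"think", 11 times

Unigram frequencies (highest first):
  think: 11
  how: 5
  bag: 2
  seek: 2
  as: 1
  fruit: 1
  … (1 more, each ≤ 1)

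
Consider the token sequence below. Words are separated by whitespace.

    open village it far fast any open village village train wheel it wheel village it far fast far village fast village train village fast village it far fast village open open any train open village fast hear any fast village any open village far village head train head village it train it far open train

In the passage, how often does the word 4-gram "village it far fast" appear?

3

Scanning the 52 overlapping 4-gram windows for "village it far fast":
  position 2–5: village it far fast
  position 14–17: village it far fast
  position 25–28: village it far fast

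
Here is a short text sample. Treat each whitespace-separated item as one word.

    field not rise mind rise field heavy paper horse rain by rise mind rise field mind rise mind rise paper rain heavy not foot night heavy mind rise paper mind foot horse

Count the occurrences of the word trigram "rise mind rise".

Scanning the 30 overlapping trigram windows for "rise mind rise":
  position 3–5: rise mind rise
  position 12–14: rise mind rise
  position 17–19: rise mind rise

3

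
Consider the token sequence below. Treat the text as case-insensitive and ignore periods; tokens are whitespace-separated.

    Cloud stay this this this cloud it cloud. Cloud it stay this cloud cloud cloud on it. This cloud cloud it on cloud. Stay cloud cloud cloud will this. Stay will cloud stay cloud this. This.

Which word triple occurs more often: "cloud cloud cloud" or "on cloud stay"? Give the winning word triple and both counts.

"cloud cloud cloud": 2 occurrences
"on cloud stay": 1 occurrence

"cloud cloud cloud" (2 vs 1)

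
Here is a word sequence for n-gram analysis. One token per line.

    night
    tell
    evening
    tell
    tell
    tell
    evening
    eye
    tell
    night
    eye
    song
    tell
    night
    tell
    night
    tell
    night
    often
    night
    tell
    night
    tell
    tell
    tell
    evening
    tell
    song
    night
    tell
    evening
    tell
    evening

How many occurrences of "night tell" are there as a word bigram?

6

Scanning the 32 overlapping bigram windows for "night tell":
  position 1–2: night tell
  position 14–15: night tell
  position 16–17: night tell
  position 20–21: night tell
  position 22–23: night tell
  position 29–30: night tell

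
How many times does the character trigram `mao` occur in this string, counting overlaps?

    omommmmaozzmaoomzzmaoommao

Sliding a length-3 window over the 26 characters (24 positions):
  position 7–9: mao
  position 12–14: mao
  position 19–21: mao
  position 24–26: mao

4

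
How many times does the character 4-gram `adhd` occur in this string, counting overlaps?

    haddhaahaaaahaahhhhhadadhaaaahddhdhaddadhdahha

1

Sliding a length-4 window over the 46 characters (43 positions):
  position 39–42: adhd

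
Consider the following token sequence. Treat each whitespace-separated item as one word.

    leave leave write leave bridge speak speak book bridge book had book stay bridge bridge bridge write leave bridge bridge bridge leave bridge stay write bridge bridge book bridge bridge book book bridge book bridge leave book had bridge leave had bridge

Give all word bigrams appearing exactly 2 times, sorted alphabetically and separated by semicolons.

Bigram counts meeting the condition (exactly 2 times):
  book had: 2
  had bridge: 2
  write leave: 2

book had; had bridge; write leave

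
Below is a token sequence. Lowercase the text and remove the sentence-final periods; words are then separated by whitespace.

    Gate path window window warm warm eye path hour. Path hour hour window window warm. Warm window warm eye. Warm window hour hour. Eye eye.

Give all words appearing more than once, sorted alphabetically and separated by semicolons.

Unigram counts meeting the condition (more than once):
  eye: 4
  hour: 5
  path: 3
  warm: 6
  window: 6

eye; hour; path; warm; window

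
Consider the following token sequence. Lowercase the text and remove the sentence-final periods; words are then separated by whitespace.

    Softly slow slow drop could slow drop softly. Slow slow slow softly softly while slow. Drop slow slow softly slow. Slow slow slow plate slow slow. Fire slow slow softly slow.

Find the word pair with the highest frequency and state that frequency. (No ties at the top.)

Bigram frequencies (highest first):
  slow slow: 9
  softly slow: 4
  slow drop: 3
  slow softly: 3
  drop could: 1
  could slow: 1
  … (9 more, each ≤ 1)

"slow slow", 9 times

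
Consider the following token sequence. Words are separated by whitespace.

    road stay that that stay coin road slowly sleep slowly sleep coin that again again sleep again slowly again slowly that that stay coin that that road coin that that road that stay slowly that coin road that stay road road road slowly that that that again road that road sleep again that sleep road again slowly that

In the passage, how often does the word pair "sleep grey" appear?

Scanning the 57 overlapping bigram windows for "sleep grey":
  (none found)

0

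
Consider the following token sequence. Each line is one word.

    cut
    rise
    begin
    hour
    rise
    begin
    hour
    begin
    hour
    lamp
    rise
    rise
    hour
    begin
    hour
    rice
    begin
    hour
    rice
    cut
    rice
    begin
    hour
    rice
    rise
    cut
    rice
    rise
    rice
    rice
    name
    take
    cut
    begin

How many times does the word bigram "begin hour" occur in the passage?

6

Scanning the 33 overlapping bigram windows for "begin hour":
  position 3–4: begin hour
  position 6–7: begin hour
  position 8–9: begin hour
  position 14–15: begin hour
  position 17–18: begin hour
  position 22–23: begin hour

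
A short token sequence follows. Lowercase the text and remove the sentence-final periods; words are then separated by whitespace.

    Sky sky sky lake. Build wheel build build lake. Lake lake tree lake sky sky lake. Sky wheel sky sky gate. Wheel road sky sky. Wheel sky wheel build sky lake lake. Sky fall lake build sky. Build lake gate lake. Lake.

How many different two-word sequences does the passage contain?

42 tokens → 41 bigram windows in total.
Repeated bigrams (each contributes count−1 duplicates):
  sky sky: 5
  lake lake: 4
  lake sky: 3
  sky lake: 3
  sky wheel: 3
  build lake: 2
  build sky: 2
  lake build: 2
  … (2 more repeated)
18 duplicate windows → 41 − 18 = 23 distinct.

23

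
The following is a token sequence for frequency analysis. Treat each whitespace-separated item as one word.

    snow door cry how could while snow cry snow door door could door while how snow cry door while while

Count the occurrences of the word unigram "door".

Scanning the 20 tokens for "door":
  position 2: door
  position 10: door
  position 11: door
  position 13: door
  position 18: door

5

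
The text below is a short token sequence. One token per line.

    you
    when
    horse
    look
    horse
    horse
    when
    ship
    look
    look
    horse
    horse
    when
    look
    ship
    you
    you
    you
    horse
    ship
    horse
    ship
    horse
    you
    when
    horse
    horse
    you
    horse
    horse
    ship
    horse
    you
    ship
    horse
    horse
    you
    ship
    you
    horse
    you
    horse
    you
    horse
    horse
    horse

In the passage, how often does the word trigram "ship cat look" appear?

0

Scanning the 44 overlapping trigram windows for "ship cat look":
  (none found)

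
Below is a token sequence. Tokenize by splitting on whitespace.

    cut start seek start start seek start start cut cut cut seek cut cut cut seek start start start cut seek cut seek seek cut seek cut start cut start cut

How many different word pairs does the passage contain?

31 tokens → 30 bigram windows in total.
Repeated bigrams (each contributes count−1 duplicates):
  cut seek: 5
  cut cut: 4
  seek cut: 4
  start cut: 4
  start start: 4
  cut start: 3
  seek start: 3
  start seek: 2
21 duplicate windows → 30 − 21 = 9 distinct.

9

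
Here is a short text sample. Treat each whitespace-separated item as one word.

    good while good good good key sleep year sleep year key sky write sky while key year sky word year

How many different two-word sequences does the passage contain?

17

20 tokens → 19 bigram windows in total.
Repeated bigrams (each contributes count−1 duplicates):
  good good: 2
  sleep year: 2
2 duplicate windows → 19 − 2 = 17 distinct.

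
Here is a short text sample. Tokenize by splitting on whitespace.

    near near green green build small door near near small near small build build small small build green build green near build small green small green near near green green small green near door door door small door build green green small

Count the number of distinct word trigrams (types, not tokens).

35

42 tokens → 40 trigram windows in total.
Repeated trigrams (each contributes count−1 duplicates):
  green green small: 2
  green small green: 2
  near green green: 2
  near near green: 2
  small green near: 2
5 duplicate windows → 40 − 5 = 35 distinct.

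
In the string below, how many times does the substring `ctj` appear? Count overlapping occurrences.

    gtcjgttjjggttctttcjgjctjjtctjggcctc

2

Sliding a length-3 window over the 35 characters (33 positions):
  position 22–24: ctj
  position 27–29: ctj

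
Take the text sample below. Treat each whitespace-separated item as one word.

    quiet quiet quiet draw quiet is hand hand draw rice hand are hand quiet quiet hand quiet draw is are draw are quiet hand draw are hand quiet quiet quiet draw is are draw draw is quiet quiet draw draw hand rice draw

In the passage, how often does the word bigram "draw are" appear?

2

Scanning the 42 overlapping bigram windows for "draw are":
  position 21–22: draw are
  position 25–26: draw are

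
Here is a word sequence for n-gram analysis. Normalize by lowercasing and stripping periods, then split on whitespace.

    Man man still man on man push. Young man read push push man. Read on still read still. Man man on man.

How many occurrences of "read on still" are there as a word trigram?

1

Scanning the 20 overlapping trigram windows for "read on still":
  position 14–16: read on still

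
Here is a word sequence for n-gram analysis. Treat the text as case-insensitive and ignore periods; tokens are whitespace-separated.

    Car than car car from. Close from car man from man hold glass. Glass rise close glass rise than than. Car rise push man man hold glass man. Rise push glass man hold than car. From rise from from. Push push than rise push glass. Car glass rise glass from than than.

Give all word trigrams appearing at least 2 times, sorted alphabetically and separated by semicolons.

man hold glass; rise push glass

Trigram counts meeting the condition (at least 2 times):
  man hold glass: 2
  rise push glass: 2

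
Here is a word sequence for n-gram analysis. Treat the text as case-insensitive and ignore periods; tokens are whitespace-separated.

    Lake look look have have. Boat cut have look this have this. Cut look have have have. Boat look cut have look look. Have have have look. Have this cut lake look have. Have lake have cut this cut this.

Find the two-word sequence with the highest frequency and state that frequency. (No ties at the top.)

Bigram frequencies (highest first):
  have have: 6
  look have: 5
  have look: 3
  this cut: 3
  lake look: 2
  look look: 2
  … (14 more, each ≤ 2)

"have have", 6 times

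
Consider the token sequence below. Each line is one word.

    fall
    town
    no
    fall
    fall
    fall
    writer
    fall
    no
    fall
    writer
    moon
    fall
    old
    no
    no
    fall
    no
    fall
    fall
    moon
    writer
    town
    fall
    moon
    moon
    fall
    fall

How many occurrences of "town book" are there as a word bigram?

0

Scanning the 27 overlapping bigram windows for "town book":
  (none found)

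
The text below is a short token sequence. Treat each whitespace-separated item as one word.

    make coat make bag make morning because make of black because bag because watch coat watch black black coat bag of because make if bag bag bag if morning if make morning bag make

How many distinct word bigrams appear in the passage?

34 tokens → 33 bigram windows in total.
Repeated bigrams (each contributes count−1 duplicates):
  bag bag: 2
  bag make: 2
  because make: 2
  make morning: 2
4 duplicate windows → 33 − 4 = 29 distinct.

29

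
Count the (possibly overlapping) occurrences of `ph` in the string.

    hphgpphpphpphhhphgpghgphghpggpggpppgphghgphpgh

8

Sliding a length-2 window over the 46 characters (45 positions):
  position 2–3: ph
  position 6–7: ph
  position 9–10: ph
  position 12–13: ph
  position 16–17: ph
  position 23–24: ph
  position 37–38: ph
  position 42–43: ph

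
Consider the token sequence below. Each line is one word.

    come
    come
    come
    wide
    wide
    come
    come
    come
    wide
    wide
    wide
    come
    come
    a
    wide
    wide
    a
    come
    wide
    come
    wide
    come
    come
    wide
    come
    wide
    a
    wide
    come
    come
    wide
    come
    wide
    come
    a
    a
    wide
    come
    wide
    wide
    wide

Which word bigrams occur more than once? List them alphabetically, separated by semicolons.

a wide; come a; come come; come wide; wide a; wide come; wide wide

Bigram counts meeting the condition (more than once):
  a wide: 3
  come a: 2
  come come: 7
  come wide: 9
  wide a: 2
  wide come: 9
  wide wide: 6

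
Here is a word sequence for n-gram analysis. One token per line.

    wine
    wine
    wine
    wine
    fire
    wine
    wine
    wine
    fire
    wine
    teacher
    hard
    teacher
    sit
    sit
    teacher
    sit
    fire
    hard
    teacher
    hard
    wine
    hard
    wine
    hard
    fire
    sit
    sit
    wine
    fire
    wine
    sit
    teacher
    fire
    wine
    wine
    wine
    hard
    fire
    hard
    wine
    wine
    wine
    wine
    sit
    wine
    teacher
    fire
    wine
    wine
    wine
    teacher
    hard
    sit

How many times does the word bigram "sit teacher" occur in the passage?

Scanning the 53 overlapping bigram windows for "sit teacher":
  position 15–16: sit teacher
  position 32–33: sit teacher

2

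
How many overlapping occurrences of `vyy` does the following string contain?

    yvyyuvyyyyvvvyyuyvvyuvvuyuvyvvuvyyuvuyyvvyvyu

Sliding a length-3 window over the 45 characters (43 positions):
  position 2–4: vyy
  position 6–8: vyy
  position 13–15: vyy
  position 32–34: vyy

4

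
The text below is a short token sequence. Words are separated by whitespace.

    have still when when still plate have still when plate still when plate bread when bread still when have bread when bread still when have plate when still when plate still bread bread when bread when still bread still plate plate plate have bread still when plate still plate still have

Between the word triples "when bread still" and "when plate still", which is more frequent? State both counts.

"when bread still": 2 occurrences
"when plate still": 3 occurrences

"when plate still" (3 vs 2)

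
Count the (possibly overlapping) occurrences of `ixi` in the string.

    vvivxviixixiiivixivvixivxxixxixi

Sliding a length-3 window over the 32 characters (30 positions):
  position 8–10: ixi
  position 10–12: ixi
  position 16–18: ixi
  position 21–23: ixi
  position 30–32: ixi

5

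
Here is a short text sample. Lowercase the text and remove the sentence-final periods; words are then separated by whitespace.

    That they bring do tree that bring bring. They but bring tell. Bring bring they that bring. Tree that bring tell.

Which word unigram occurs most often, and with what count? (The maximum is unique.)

"bring", 8 times

Unigram frequencies (highest first):
  bring: 8
  that: 4
  they: 3
  tree: 2
  tell: 2
  do: 1
  … (1 more, each ≤ 1)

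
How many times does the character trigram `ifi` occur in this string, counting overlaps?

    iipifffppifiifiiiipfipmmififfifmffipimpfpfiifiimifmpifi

Sliding a length-3 window over the 55 characters (53 positions):
  position 10–12: ifi
  position 13–15: ifi
  position 25–27: ifi
  position 44–46: ifi
  position 53–55: ifi

5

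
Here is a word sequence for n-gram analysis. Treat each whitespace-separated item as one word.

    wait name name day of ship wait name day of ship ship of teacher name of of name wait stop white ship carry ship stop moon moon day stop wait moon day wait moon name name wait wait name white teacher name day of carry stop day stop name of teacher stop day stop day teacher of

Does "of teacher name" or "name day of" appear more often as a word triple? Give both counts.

"name day of" (3 vs 1)

"of teacher name": 1 occurrence
"name day of": 3 occurrences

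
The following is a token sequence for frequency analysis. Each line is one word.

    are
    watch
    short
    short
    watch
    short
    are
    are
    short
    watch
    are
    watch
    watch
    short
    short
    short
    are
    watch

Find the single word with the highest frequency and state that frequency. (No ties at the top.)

"short", 7 times

Unigram frequencies (highest first):
  short: 7
  watch: 6
  are: 5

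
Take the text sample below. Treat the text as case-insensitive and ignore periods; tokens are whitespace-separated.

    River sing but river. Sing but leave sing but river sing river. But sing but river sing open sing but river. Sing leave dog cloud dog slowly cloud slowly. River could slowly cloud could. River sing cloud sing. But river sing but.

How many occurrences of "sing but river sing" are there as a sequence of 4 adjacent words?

5

Scanning the 39 overlapping 4-gram windows for "sing but river sing":
  position 2–5: sing but river sing
  position 8–11: sing but river sing
  position 14–17: sing but river sing
  position 19–22: sing but river sing
  position 38–41: sing but river sing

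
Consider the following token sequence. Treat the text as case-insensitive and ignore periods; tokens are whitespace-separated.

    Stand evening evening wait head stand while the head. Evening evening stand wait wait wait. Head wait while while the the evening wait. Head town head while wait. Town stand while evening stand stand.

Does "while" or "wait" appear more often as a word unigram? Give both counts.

"wait" (7 vs 5)

"while": 5 occurrences
"wait": 7 occurrences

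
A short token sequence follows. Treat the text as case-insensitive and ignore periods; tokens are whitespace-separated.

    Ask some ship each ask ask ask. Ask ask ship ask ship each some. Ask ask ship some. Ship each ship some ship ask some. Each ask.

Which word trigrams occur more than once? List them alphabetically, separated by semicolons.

Trigram counts meeting the condition (more than once):
  ask ask ask: 3
  ask ask ship: 2
  ship some ship: 2
  some ship each: 2

ask ask ask; ask ask ship; ship some ship; some ship each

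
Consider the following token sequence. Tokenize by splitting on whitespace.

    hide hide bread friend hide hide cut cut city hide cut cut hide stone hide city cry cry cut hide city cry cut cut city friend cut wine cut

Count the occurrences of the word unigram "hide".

Scanning the 29 tokens for "hide":
  position 1: hide
  position 2: hide
  position 5: hide
  position 6: hide
  position 10: hide
  position 13: hide
  position 15: hide
  position 20: hide

8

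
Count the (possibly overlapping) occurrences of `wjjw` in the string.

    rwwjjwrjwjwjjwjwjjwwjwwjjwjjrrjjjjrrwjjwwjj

Sliding a length-4 window over the 43 characters (40 positions):
  position 3–6: wjjw
  position 11–14: wjjw
  position 16–19: wjjw
  position 23–26: wjjw
  position 37–40: wjjw

5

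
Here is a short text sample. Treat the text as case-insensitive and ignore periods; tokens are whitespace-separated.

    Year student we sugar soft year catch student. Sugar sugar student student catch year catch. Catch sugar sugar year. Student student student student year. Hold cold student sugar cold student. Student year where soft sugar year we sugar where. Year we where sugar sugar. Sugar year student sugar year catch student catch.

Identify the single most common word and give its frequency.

"student", 13 times

Unigram frequencies (highest first):
  student: 13
  sugar: 12
  year: 10
  catch: 6
  we: 3
  where: 3
  … (3 more, each ≤ 2)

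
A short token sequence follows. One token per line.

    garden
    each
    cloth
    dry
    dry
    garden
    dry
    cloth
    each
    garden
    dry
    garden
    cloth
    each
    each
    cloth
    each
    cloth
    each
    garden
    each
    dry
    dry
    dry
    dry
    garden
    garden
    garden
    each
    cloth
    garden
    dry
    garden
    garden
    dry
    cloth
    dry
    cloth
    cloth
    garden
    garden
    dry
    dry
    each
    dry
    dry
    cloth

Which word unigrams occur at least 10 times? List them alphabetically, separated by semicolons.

cloth; dry; garden

Unigram counts meeting the condition (at least 10 times):
  cloth: 10
  dry: 15
  garden: 13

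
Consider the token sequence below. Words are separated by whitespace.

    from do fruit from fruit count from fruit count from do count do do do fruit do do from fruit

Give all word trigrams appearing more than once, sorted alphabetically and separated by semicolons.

Trigram counts meeting the condition (more than once):
  from fruit count: 2
  fruit count from: 2

from fruit count; fruit count from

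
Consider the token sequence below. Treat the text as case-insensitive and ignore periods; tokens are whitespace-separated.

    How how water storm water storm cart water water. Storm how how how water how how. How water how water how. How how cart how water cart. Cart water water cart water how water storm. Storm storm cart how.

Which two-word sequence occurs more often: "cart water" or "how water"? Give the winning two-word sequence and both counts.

"how water" (6 vs 3)

"cart water": 3 occurrences
"how water": 6 occurrences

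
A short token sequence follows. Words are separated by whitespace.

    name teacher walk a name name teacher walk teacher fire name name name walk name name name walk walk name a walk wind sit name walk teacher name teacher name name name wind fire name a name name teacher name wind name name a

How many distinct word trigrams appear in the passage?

44 tokens → 42 trigram windows in total.
Repeated trigrams (each contributes count−1 duplicates):
  name name name: 3
  a name name: 2
  name name teacher: 2
  name name walk: 2
  name teacher name: 2
  name teacher walk: 2
7 duplicate windows → 42 − 7 = 35 distinct.

35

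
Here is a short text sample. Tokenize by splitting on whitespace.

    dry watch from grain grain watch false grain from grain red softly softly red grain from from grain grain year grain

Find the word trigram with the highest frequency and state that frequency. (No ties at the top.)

"from grain grain", 2 times

Trigram frequencies (highest first):
  from grain grain: 2
  dry watch from: 1
  watch from grain: 1
  grain grain watch: 1
  grain watch false: 1
  watch false grain: 1
  … (12 more, each ≤ 1)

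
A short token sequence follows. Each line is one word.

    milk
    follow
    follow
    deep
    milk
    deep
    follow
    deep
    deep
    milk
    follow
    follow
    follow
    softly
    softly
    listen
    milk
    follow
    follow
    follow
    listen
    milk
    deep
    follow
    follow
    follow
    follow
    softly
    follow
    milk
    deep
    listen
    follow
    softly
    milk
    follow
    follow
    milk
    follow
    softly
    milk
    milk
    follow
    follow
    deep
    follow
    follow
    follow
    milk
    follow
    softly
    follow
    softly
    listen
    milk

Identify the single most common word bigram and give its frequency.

"follow follow", 12 times

Bigram frequencies (highest first):
  follow follow: 12
  milk follow: 7
  follow softly: 6
  follow deep: 3
  milk deep: 3
  deep follow: 3
  … (12 more, each ≤ 3)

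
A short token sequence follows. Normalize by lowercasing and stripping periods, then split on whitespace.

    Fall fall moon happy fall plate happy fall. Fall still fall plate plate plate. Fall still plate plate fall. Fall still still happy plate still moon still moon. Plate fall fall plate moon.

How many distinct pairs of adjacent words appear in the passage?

33 tokens → 32 bigram windows in total.
Repeated bigrams (each contributes count−1 duplicates):
  fall fall: 4
  fall plate: 3
  fall still: 3
  plate fall: 3
  plate plate: 3
  happy fall: 2
  still moon: 2
13 duplicate windows → 32 − 13 = 19 distinct.

19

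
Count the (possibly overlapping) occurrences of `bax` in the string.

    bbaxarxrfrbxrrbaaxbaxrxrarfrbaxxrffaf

3

Sliding a length-3 window over the 37 characters (35 positions):
  position 2–4: bax
  position 19–21: bax
  position 29–31: bax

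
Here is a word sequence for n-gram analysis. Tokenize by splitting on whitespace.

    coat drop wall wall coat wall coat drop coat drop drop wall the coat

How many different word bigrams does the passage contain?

14 tokens → 13 bigram windows in total.
Repeated bigrams (each contributes count−1 duplicates):
  coat drop: 3
  drop wall: 2
  wall coat: 2
4 duplicate windows → 13 − 4 = 9 distinct.

9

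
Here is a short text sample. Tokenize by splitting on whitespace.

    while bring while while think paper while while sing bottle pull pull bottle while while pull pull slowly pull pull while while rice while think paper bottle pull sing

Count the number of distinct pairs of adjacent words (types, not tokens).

29 tokens → 28 bigram windows in total.
Repeated bigrams (each contributes count−1 duplicates):
  while while: 4
  pull pull: 3
  bottle pull: 2
  think paper: 2
  while think: 2
8 duplicate windows → 28 − 8 = 20 distinct.

20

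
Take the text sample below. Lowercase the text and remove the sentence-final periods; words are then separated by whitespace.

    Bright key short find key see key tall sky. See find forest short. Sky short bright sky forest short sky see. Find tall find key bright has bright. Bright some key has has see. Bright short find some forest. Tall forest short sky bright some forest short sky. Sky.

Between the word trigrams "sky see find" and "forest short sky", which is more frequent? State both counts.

"forest short sky" (4 vs 2)

"sky see find": 2 occurrences
"forest short sky": 4 occurrences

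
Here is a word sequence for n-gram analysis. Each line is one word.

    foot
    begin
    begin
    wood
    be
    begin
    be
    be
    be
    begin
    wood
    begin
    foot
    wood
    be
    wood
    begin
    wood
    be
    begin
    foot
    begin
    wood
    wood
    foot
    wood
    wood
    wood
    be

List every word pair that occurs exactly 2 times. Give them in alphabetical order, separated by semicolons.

Bigram counts meeting the condition (exactly 2 times):
  be be: 2
  begin foot: 2
  foot begin: 2
  foot wood: 2
  wood begin: 2

be be; begin foot; foot begin; foot wood; wood begin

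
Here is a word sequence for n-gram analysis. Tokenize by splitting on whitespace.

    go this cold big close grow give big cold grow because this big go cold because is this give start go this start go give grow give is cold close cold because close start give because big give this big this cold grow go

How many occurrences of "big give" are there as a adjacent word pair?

1

Scanning the 43 overlapping bigram windows for "big give":
  position 37–38: big give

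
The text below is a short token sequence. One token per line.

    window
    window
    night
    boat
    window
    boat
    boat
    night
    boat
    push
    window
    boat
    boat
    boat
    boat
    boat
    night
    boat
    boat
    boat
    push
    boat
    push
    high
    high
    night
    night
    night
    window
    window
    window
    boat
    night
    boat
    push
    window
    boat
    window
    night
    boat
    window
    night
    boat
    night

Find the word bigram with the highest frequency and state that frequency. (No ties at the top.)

Bigram frequencies (highest first):
  boat boat: 7
  night boat: 6
  window boat: 4
  boat night: 4
  boat push: 4
  window window: 3
  … (9 more, each ≤ 3)

"boat boat", 7 times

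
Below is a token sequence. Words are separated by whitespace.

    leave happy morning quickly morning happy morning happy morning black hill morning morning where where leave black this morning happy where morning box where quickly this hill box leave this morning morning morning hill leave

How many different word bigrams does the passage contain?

27

35 tokens → 34 bigram windows in total.
Repeated bigrams (each contributes count−1 duplicates):
  happy morning: 3
  morning happy: 3
  morning morning: 3
  this morning: 2
7 duplicate windows → 34 − 7 = 27 distinct.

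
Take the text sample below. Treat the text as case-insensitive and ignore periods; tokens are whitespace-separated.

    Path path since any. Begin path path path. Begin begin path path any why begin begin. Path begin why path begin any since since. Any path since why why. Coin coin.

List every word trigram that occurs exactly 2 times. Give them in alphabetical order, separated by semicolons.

Trigram counts meeting the condition (exactly 2 times):
  begin begin path: 2
  begin path path: 2

begin begin path; begin path path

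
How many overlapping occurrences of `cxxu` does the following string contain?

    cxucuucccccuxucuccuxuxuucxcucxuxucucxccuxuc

0

Sliding a length-4 window over the 43 characters (40 positions):
  (no match at any position)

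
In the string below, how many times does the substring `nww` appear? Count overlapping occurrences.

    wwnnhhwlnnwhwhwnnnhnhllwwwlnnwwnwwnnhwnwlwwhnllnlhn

Sliding a length-3 window over the 51 characters (49 positions):
  position 29–31: nww
  position 32–34: nww

2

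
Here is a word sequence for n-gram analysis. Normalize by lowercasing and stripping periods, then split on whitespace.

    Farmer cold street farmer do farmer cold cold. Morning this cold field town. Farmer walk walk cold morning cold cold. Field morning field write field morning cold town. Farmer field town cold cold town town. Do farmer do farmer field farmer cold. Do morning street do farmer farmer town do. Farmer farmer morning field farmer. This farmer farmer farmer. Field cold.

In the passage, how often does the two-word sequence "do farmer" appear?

5

Scanning the 60 overlapping bigram windows for "do farmer":
  position 5–6: do farmer
  position 36–37: do farmer
  position 38–39: do farmer
  position 46–47: do farmer
  position 50–51: do farmer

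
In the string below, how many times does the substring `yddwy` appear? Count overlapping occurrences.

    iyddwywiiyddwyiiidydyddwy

Sliding a length-5 window over the 25 characters (21 positions):
  position 2–6: yddwy
  position 10–14: yddwy
  position 21–25: yddwy

3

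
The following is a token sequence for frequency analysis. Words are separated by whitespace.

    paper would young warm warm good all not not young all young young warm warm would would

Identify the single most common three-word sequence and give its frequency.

"young warm warm", 2 times

Trigram frequencies (highest first):
  young warm warm: 2
  paper would young: 1
  would young warm: 1
  warm warm good: 1
  warm good all: 1
  good all not: 1
  … (8 more, each ≤ 1)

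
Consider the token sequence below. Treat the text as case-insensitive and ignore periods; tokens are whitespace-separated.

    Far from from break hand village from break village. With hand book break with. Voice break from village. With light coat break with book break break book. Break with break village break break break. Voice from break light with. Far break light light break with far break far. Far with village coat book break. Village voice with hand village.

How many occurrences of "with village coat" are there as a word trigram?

Scanning the 57 overlapping trigram windows for "with village coat":
  position 50–52: with village coat

1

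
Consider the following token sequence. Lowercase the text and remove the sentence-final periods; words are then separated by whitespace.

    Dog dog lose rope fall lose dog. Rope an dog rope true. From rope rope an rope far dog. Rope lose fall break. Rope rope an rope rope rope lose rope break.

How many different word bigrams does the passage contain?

21

32 tokens → 31 bigram windows in total.
Repeated bigrams (each contributes count−1 duplicates):
  rope rope: 4
  dog rope: 3
  rope an: 3
  an rope: 2
  lose rope: 2
  rope lose: 2
10 duplicate windows → 31 − 10 = 21 distinct.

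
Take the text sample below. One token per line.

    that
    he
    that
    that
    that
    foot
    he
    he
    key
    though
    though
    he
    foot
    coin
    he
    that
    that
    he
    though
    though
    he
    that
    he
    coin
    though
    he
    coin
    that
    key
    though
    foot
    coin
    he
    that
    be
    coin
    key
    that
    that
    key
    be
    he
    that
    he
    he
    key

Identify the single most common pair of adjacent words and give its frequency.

"he that", 5 times

Bigram frequencies (highest first):
  he that: 5
  that he: 4
  that that: 4
  though he: 3
  he he: 2
  he key: 2
  … (19 more, each ≤ 2)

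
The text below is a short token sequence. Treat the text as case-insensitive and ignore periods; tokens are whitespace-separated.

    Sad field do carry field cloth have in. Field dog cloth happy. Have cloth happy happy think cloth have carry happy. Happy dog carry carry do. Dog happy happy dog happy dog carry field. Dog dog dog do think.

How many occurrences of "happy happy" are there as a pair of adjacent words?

Scanning the 38 overlapping bigram windows for "happy happy":
  position 15–16: happy happy
  position 21–22: happy happy
  position 28–29: happy happy

3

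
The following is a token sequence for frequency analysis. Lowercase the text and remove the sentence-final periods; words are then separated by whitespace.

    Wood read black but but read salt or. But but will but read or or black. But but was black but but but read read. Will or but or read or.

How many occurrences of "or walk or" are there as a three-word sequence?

0

Scanning the 29 overlapping trigram windows for "or walk or":
  (none found)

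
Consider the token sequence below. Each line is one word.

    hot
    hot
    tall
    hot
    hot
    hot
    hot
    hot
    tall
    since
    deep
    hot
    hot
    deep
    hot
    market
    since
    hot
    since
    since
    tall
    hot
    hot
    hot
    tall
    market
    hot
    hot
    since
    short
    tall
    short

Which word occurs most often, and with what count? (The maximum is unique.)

"hot", 16 times

Unigram frequencies (highest first):
  hot: 16
  tall: 5
  since: 5
  deep: 2
  market: 2
  short: 2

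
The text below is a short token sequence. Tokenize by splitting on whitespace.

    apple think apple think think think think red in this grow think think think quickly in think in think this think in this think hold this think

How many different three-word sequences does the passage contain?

23

27 tokens → 25 trigram windows in total.
Repeated trigrams (each contributes count−1 duplicates):
  think think think: 3
2 duplicate windows → 25 − 2 = 23 distinct.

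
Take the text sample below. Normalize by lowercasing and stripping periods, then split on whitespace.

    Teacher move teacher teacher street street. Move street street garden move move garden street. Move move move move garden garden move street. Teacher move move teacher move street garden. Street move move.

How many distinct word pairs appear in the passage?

32 tokens → 31 bigram windows in total.
Repeated bigrams (each contributes count−1 duplicates):
  move move: 6
  move street: 3
  street move: 3
  teacher move: 3
  garden move: 2
  garden street: 2
  move garden: 2
  move teacher: 2
  … (2 more repeated)
17 duplicate windows → 31 − 17 = 14 distinct.

14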